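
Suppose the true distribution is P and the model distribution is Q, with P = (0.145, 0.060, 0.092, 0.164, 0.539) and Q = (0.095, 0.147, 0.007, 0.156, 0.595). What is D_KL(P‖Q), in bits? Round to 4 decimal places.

D(P‖Q) = Σ p·log₂(p/q).
  0.145·log₂(0.145/0.095) = 0.08846
  0.060·log₂(0.060/0.147) = -0.07757
  0.092·log₂(0.092/0.007) = 0.34189
  0.164·log₂(0.164/0.156) = 0.01183
  0.539·log₂(0.539/0.595) = -0.07686
D(P‖Q) = 0.2878 bits.

0.2878 bits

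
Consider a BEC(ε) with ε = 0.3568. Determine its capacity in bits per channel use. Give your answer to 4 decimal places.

0.6432 bits

Binary erasure channel: capacity C = 1 − ε.
C = 1 − 0.3568 = 0.6432 bits per channel use.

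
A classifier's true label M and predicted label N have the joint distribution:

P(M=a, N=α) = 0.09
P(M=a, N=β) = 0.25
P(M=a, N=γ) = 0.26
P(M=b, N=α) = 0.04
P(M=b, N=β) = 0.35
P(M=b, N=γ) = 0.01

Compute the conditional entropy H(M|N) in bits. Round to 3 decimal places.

0.765 bits

Marginals: p(M) = (0.6000, 0.4000), p(N) = (0.1300, 0.6000, 0.2700).
H(M|N) = Σ p(N) · H(M|N=·).
  N=α: p=0.1300, H(M|N=α) = 0.8905
  N=β: p=0.6000, H(M|N=β) = 0.9799
  N=γ: p=0.2700, H(M|N=γ) = 0.2285
Weighted sum = 0.765 bits.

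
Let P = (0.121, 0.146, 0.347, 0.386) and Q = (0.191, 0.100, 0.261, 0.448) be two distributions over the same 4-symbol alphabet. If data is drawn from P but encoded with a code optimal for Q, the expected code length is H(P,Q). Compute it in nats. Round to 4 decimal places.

1.3125 nats

H(P,Q) = −Σ p·ln q.
  −0.121·ln(0.191) = 0.20031
  −0.146·ln(0.100) = 0.33618
  −0.347·ln(0.261) = 0.46610
  −0.386·ln(0.448) = 0.30994
H(P,Q) = 1.3125 nats.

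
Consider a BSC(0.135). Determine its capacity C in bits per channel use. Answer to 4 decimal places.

Binary symmetric channel: C = 1 − h₂(ε) where h₂ is the binary entropy function.
h₂(0.135) = −0.135·log₂0.135 − 0.865·log₂0.865 = 0.5710.
C = 1 − 0.5710 = 0.4290 bits per channel use.

0.4290 bits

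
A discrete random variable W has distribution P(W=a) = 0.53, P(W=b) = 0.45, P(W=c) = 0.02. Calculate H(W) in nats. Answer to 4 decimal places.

H(W) = −Σ p·ln p.
  −(0.53)·ln(0.53) = 0.33649
  −(0.45)·ln(0.45) = 0.35933
  −(0.02)·ln(0.02) = 0.07824
Sum: 0.33649 + 0.35933 + 0.07824 = 0.7741 nats.

0.7741 nats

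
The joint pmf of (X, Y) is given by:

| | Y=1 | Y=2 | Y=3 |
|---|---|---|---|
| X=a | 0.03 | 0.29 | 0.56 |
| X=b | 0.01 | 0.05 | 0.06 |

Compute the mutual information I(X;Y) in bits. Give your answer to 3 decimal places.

Marginals: p(X) = (0.8800, 0.1200), p(Y) = (0.0400, 0.3400, 0.6200).
I(X;Y) = Σ p(x,y)·log₂[p(x,y)/(p(x)p(y))].
  (a,1): 0.03·log₂(0.8523) = -0.0069
  (a,2): 0.29·log₂(0.9693) = -0.0131
  (a,3): 0.56·log₂(1.0264) = 0.0210
  (b,1): 0.01·log₂(2.0833) = 0.0106
  (b,2): 0.05·log₂(1.2255) = 0.0147
  (b,3): 0.06·log₂(0.8065) = -0.0186
Sum = 0.008 bits.

0.008 bits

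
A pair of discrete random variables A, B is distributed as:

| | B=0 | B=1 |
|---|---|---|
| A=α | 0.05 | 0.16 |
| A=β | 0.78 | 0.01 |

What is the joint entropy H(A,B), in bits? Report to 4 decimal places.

H(A,B) = −Σ p(x,y)·log₂ p(x,y) over all 4 cells.
  cell (α,0): −0.05·log₂0.05 = 0.21610
  cell (α,1): −0.16·log₂0.16 = 0.42302
  cell (β,0): −0.78·log₂0.78 = 0.27959
  cell (β,1): −0.01·log₂0.01 = 0.06644
Sum = 0.9851 bits.

0.9851 bits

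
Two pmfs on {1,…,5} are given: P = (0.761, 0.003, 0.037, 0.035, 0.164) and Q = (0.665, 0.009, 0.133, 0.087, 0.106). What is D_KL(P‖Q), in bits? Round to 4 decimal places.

D(P‖Q) = Σ p·log₂(p/q).
  0.761·log₂(0.761/0.665) = 0.14805
  0.003·log₂(0.003/0.009) = -0.00475
  0.037·log₂(0.037/0.133) = -0.06830
  0.035·log₂(0.035/0.087) = -0.04598
  0.164·log₂(0.164/0.106) = 0.10326
D(P‖Q) = 0.1323 bits.

0.1323 bits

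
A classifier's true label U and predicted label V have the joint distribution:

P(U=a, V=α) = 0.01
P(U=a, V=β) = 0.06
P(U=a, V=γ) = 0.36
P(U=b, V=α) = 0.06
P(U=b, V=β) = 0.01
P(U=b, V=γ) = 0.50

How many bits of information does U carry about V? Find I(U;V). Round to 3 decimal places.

0.059 bits

Marginals: p(U) = (0.4300, 0.5700), p(V) = (0.0700, 0.0700, 0.8600).
I(U;V) = Σ p(x,y)·log₂[p(x,y)/(p(x)p(y))].
  (a,α): 0.01·log₂(0.3322) = -0.0159
  (a,β): 0.06·log₂(1.9934) = 0.0597
  (a,γ): 0.36·log₂(0.9735) = -0.0139
  (b,α): 0.06·log₂(1.5038) = 0.0353
  (b,β): 0.01·log₂(0.2506) = -0.0200
  (b,γ): 0.50·log₂(1.0200) = 0.0143
Sum = 0.059 bits.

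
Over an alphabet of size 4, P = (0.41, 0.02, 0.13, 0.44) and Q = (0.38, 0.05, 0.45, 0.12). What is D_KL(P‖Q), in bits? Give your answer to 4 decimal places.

0.6104 bits

D(P‖Q) = Σ p·log₂(p/q).
  0.41·log₂(0.41/0.38) = 0.04495
  0.02·log₂(0.02/0.05) = -0.02644
  0.13·log₂(0.13/0.45) = -0.23288
  0.44·log₂(0.44/0.12) = 0.82477
D(P‖Q) = 0.6104 bits.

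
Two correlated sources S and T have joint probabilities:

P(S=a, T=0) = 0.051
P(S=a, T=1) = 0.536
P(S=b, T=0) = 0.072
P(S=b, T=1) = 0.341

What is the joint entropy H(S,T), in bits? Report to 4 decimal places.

1.5038 bits

H(S,T) = −Σ p(x,y)·log₂ p(x,y) over all 4 cells.
  cell (a,0): −0.051·log₂0.051 = 0.21896
  cell (a,1): −0.536·log₂0.536 = 0.48224
  cell (b,0): −0.072·log₂0.072 = 0.27330
  cell (b,1): −0.341·log₂0.341 = 0.52929
Sum = 1.5038 bits.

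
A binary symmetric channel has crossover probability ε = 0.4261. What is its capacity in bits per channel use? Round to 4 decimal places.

Binary symmetric channel: C = 1 − h₂(ε) where h₂ is the binary entropy function.
h₂(0.4261) = −0.4261·log₂0.4261 − 0.5739·log₂0.5739 = 0.9842.
C = 1 − 0.9842 = 0.0158 bits per channel use.

0.0158 bits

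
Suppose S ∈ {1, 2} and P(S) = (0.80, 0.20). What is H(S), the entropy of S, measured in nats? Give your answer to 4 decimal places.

0.5004 nats

H(S) = −Σ p·ln p.
  −(0.80)·ln(0.80) = 0.17851
  −(0.20)·ln(0.20) = 0.32189
Sum: 0.17851 + 0.32189 = 0.5004 nats.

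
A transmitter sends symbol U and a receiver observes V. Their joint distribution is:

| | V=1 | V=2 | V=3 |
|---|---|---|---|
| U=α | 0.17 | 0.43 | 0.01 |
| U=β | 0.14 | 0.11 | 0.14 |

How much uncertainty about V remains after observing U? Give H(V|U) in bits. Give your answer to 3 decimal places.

Marginals: p(U) = (0.6100, 0.3900), p(V) = (0.3100, 0.5400, 0.1500).
H(V|U) = Σ p(U) · H(V|U=·).
  U=α: p=0.6100, H(V|U=α) = 0.9665
  U=β: p=0.3900, H(V|U=β) = 1.5762
Weighted sum = 1.204 bits.

1.204 bits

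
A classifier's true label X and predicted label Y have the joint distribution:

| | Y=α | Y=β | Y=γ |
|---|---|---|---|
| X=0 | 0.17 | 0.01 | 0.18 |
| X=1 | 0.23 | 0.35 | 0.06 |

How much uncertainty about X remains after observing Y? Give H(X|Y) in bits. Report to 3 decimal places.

Marginals: p(X) = (0.3600, 0.6400), p(Y) = (0.4000, 0.3600, 0.2400).
H(X|Y) = Σ p(Y) · H(X|Y=·).
  Y=α: p=0.4000, H(X|Y=α) = 0.9837
  Y=β: p=0.3600, H(X|Y=β) = 0.1831
  Y=γ: p=0.2400, H(X|Y=γ) = 0.8113
Weighted sum = 0.654 bits.

0.654 bits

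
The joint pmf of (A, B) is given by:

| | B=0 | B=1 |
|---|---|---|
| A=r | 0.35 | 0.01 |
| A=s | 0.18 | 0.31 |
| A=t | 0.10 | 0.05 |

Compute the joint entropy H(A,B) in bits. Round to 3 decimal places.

2.114 bits

H(A,B) = −Σ p(x,y)·log₂ p(x,y) over all 6 cells.
  cell (r,0): −0.35·log₂0.35 = 0.5301
  cell (r,1): −0.01·log₂0.01 = 0.0664
  cell (s,0): −0.18·log₂0.18 = 0.4453
  cell (s,1): −0.31·log₂0.31 = 0.5238
  cell (t,0): −0.10·log₂0.10 = 0.3322
  cell (t,1): −0.05·log₂0.05 = 0.2161
Sum = 2.114 bits.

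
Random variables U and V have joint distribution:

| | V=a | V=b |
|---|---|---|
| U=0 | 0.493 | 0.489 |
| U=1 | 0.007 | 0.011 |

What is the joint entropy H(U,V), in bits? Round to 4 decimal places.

H(U,V) = −Σ p(x,y)·log₂ p(x,y) over all 4 cells.
  cell (0,a): −0.493·log₂0.493 = 0.50303
  cell (0,b): −0.489·log₂0.489 = 0.50469
  cell (1,a): −0.007·log₂0.007 = 0.05011
  cell (1,b): −0.011·log₂0.011 = 0.07157
Sum = 1.1294 bits.

1.1294 bits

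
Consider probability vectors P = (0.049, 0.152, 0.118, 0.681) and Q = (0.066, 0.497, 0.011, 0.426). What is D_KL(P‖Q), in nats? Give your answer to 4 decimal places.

D(P‖Q) = Σ p·ln(p/q).
  0.049·ln(0.049/0.066) = -0.01459
  0.152·ln(0.152/0.497) = -0.18008
  0.118·ln(0.118/0.011) = 0.27999
  0.681·ln(0.681/0.426) = 0.31947
D(P‖Q) = 0.4048 nats.

0.4048 nats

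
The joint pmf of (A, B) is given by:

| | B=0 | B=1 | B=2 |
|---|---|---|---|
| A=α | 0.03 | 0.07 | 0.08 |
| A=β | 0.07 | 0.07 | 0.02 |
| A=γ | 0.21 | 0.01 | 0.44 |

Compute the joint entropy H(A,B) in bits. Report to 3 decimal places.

H(A,B) = −Σ p(x,y)·log₂ p(x,y) over all 9 cells.
  cell (α,0): −0.03·log₂0.03 = 0.1518
  cell (α,1): −0.07·log₂0.07 = 0.2686
  cell (α,2): −0.08·log₂0.08 = 0.2915
  cell (β,0): −0.07·log₂0.07 = 0.2686
  cell (β,1): −0.07·log₂0.07 = 0.2686
  cell (β,2): −0.02·log₂0.02 = 0.1129
  cell (γ,0): −0.21·log₂0.21 = 0.4728
  cell (γ,1): −0.01·log₂0.01 = 0.0664
  cell (γ,2): −0.44·log₂0.44 = 0.5211
Sum = 2.422 bits.

2.422 bits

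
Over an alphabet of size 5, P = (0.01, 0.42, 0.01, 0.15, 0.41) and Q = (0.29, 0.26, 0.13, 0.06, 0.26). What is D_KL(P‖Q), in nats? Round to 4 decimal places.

0.4663 nats

D(P‖Q) = Σ p·ln(p/q).
  0.01·ln(0.01/0.29) = -0.03367
  0.42·ln(0.42/0.26) = 0.20142
  0.01·ln(0.01/0.13) = -0.02565
  0.15·ln(0.15/0.06) = 0.13744
  0.41·ln(0.41/0.26) = 0.18674
D(P‖Q) = 0.4663 nats.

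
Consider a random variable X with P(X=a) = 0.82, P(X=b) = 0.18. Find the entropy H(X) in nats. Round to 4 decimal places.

0.4714 nats

H(X) = −Σ p·ln p.
  −(0.82)·ln(0.82) = 0.16273
  −(0.18)·ln(0.18) = 0.30866
Sum: 0.16273 + 0.30866 = 0.4714 nats.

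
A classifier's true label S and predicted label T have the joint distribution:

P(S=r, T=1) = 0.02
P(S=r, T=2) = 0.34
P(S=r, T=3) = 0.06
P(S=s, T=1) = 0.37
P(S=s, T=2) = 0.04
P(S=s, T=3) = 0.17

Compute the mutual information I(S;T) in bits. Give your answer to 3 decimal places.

Marginals: p(S) = (0.4200, 0.5800), p(T) = (0.3900, 0.3800, 0.2300).
I(S;T) = H(S) + H(T) − H(S,T).
H(S) = 0.9815, H(T) = 1.5479, H(S,T) = 2.0367.
I(S;T) = 0.9815 + 1.5479 − 2.0367 = 0.493 bits.

0.493 bits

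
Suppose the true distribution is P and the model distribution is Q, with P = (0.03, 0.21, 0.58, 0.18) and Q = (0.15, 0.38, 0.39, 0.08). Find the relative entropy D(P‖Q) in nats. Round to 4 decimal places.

D(P‖Q) = Σ p·ln(p/q).
  0.03·ln(0.03/0.15) = -0.04828
  0.21·ln(0.21/0.38) = -0.12454
  0.58·ln(0.58/0.39) = 0.23019
  0.18·ln(0.18/0.08) = 0.14597
D(P‖Q) = 0.2033 nats.

0.2033 nats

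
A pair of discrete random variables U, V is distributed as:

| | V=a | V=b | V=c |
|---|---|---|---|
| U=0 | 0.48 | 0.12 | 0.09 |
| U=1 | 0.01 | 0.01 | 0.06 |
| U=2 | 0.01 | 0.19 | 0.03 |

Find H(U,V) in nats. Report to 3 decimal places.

1.551 nats

H(U,V) = −Σ p(x,y)·ln p(x,y) over all 9 cells.
  cell (0,a): −0.48·ln0.48 = 0.3523
  cell (0,b): −0.12·ln0.12 = 0.2544
  cell (0,c): −0.09·ln0.09 = 0.2167
  cell (1,a): −0.01·ln0.01 = 0.0461
  cell (1,b): −0.01·ln0.01 = 0.0461
  cell (1,c): −0.06·ln0.06 = 0.1688
  cell (2,a): −0.01·ln0.01 = 0.0461
  cell (2,b): −0.19·ln0.19 = 0.3155
  cell (2,c): −0.03·ln0.03 = 0.1052
Sum = 1.551 nats.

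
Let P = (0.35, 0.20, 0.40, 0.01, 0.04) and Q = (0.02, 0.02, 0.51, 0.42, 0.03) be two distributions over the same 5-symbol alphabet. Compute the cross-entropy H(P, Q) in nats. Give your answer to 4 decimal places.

2.5699 nats

H(P,Q) = −Σ p·ln q.
  −0.35·ln(0.02) = 1.36921
  −0.20·ln(0.02) = 0.78240
  −0.40·ln(0.51) = 0.26934
  −0.01·ln(0.42) = 0.00868
  −0.04·ln(0.03) = 0.14026
H(P,Q) = 2.5699 nats.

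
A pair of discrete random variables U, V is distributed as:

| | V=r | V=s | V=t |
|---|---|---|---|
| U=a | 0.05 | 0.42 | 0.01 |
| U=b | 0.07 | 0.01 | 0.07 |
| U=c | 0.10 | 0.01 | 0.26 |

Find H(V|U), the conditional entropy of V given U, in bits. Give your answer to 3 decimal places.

Chain rule: H(V|U) = H(U,V) − H(U).
Marginals: p(U) = (0.4800, 0.1500, 0.3700), p(V) = (0.2200, 0.4400, 0.3400).
H(U,V) = 2.3156 bits; H(U) = 1.4495 bits.
H(V|U) = 2.3156 − 1.4495 = 0.866 bits.

0.866 bits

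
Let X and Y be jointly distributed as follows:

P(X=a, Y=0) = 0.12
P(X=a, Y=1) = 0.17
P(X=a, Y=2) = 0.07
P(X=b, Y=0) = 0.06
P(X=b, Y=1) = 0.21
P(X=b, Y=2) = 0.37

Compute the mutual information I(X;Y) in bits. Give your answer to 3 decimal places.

Marginals: p(X) = (0.3600, 0.6400), p(Y) = (0.1800, 0.3800, 0.4400).
I(X;Y) = H(X) + H(Y) − H(X,Y).
H(X) = 0.9427, H(Y) = 1.4969, H(X,Y) = 2.3173.
I(X;Y) = 0.9427 + 1.4969 − 2.3173 = 0.122 bits.

0.122 bits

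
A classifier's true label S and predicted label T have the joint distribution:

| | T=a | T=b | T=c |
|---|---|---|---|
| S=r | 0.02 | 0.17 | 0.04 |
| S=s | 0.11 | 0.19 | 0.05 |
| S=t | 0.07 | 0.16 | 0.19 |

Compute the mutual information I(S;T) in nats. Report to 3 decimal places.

0.077 nats

Marginals: p(S) = (0.2300, 0.3500, 0.4200), p(T) = (0.2000, 0.5200, 0.2800).
I(S;T) = Σ p(x,y)·ln[p(x,y)/(p(x)p(y))].
  (r,a): 0.02·ln(0.4348) = -0.0167
  (r,b): 0.17·ln(1.4214) = 0.0598
  (r,c): 0.04·ln(0.6211) = -0.0190
  (s,a): 0.11·ln(1.5714) = 0.0497
  (s,b): 0.19·ln(1.0440) = 0.0082
  (s,c): 0.05·ln(0.5102) = -0.0336
  (t,a): 0.07·ln(0.8333) = -0.0128
  (t,b): 0.16·ln(0.7326) = -0.0498
  (t,c): 0.19·ln(1.6156) = 0.0911
Sum = 0.077 nats.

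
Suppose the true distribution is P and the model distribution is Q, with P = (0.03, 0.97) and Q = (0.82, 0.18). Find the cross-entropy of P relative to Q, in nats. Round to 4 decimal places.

1.6693 nats

H(P,Q) = −Σ p·ln q.
  −0.03·ln(0.82) = 0.00595
  −0.97·ln(0.18) = 1.66335
H(P,Q) = 1.6693 nats.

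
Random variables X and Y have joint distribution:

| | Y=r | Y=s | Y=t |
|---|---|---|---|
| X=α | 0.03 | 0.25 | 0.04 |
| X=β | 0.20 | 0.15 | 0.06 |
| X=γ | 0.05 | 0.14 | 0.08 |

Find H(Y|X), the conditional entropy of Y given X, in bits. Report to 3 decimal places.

Marginals: p(X) = (0.3200, 0.4100, 0.2700), p(Y) = (0.2800, 0.5400, 0.1800).
H(Y|X) = Σ p(X) · H(Y|X=·).
  X=α: p=0.3200, H(Y|X=α) = 0.9734
  X=β: p=0.4100, H(Y|X=β) = 1.4417
  X=γ: p=0.2700, H(Y|X=γ) = 1.4618
Weighted sum = 1.297 bits.

1.297 bits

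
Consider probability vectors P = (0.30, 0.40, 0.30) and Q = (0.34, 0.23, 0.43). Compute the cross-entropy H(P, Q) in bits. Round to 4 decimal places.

1.6803 bits

H(P,Q) = −Σ p·log₂ q.
  −0.30·log₂(0.34) = 0.46692
  −0.40·log₂(0.23) = 0.84812
  −0.30·log₂(0.43) = 0.36528
H(P,Q) = 1.6803 bits.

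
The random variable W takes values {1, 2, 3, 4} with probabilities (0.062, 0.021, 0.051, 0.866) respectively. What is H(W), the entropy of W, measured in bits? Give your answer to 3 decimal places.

0.764 bits

H(W) = −Σ p·log₂ p.
  −(0.062)·log₂(0.062) = 0.2487
  −(0.021)·log₂(0.021) = 0.1170
  −(0.051)·log₂(0.051) = 0.2190
  −(0.866)·log₂(0.866) = 0.1797
Sum: 0.2487 + 0.1170 + 0.2190 + 0.1797 = 0.764 bits.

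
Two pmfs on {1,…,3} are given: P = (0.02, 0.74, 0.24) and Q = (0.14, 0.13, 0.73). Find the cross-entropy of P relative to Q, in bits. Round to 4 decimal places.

2.3438 bits

H(P,Q) = −Σ p·log₂ q.
  −0.02·log₂(0.14) = 0.05673
  −0.74·log₂(0.13) = 2.17813
  −0.24·log₂(0.73) = 0.10897
H(P,Q) = 2.3438 bits.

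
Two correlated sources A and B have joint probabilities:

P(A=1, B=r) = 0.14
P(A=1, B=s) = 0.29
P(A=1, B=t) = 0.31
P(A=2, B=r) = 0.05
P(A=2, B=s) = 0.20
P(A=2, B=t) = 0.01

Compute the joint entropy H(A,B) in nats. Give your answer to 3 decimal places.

H(A,B) = −Σ p(x,y)·ln p(x,y) over all 6 cells.
  cell (1,r): −0.14·ln0.14 = 0.2753
  cell (1,s): −0.29·ln0.29 = 0.3590
  cell (1,t): −0.31·ln0.31 = 0.3631
  cell (2,r): −0.05·ln0.05 = 0.1498
  cell (2,s): −0.20·ln0.20 = 0.3219
  cell (2,t): −0.01·ln0.01 = 0.0461
Sum = 1.515 nats.

1.515 nats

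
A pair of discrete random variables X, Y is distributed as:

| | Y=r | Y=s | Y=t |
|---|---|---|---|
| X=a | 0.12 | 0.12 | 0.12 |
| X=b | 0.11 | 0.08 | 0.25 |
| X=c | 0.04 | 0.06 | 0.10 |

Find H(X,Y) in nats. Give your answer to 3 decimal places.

H(X,Y) = −Σ p(x,y)·ln p(x,y) over all 9 cells.
  cell (a,r): −0.12·ln0.12 = 0.2544
  cell (a,s): −0.12·ln0.12 = 0.2544
  cell (a,t): −0.12·ln0.12 = 0.2544
  cell (b,r): −0.11·ln0.11 = 0.2428
  cell (b,s): −0.08·ln0.08 = 0.2021
  cell (b,t): −0.25·ln0.25 = 0.3466
  cell (c,r): −0.04·ln0.04 = 0.1288
  cell (c,s): −0.06·ln0.06 = 0.1688
  cell (c,t): −0.10·ln0.10 = 0.2303
Sum = 2.083 nats.

2.083 nats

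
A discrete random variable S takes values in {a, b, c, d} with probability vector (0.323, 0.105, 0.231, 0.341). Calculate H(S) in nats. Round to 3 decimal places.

1.307 nats

H(S) = −Σ p·ln p.
  −(0.323)·ln(0.323) = 0.3650
  −(0.105)·ln(0.105) = 0.2366
  −(0.231)·ln(0.231) = 0.3385
  −(0.341)·ln(0.341) = 0.3669
Sum: 0.3650 + 0.2366 + 0.3385 + 0.3669 = 1.307 nats.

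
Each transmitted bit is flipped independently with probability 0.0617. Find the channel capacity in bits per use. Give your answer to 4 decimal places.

0.6658 bits

Binary symmetric channel: C = 1 − h₂(ε) where h₂ is the binary entropy function.
h₂(0.0617) = −0.0617·log₂0.0617 − 0.9383·log₂0.9383 = 0.3342.
C = 1 − 0.3342 = 0.6658 bits per channel use.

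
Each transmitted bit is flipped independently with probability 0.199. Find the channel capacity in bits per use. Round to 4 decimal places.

0.2801 bits

Binary symmetric channel: C = 1 − h₂(ε) where h₂ is the binary entropy function.
h₂(0.199) = −0.199·log₂0.199 − 0.801·log₂0.801 = 0.7199.
C = 1 − 0.7199 = 0.2801 bits per channel use.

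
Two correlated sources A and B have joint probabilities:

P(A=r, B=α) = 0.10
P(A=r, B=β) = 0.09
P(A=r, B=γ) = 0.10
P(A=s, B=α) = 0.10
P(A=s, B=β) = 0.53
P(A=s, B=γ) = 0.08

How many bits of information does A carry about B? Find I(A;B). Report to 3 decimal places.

0.120 bits

Marginals: p(A) = (0.2900, 0.7100), p(B) = (0.2000, 0.6200, 0.1800).
I(A;B) = Σ p(x,y)·log₂[p(x,y)/(p(x)p(y))].
  (r,α): 0.10·log₂(1.7241) = 0.0786
  (r,β): 0.09·log₂(0.5006) = -0.0899
  (r,γ): 0.10·log₂(1.9157) = 0.0938
  (s,α): 0.10·log₂(0.7042) = -0.0506
  (s,β): 0.53·log₂(1.2040) = 0.1420
  (s,γ): 0.08·log₂(0.6260) = -0.0541
Sum = 0.120 bits.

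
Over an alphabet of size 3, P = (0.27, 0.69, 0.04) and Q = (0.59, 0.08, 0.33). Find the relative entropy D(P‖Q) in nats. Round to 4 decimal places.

D(P‖Q) = Σ p·ln(p/q).
  0.27·ln(0.27/0.59) = -0.21106
  0.69·ln(0.69/0.08) = 1.48672
  0.04·ln(0.04/0.33) = -0.08441
D(P‖Q) = 1.1913 nats.

1.1913 nats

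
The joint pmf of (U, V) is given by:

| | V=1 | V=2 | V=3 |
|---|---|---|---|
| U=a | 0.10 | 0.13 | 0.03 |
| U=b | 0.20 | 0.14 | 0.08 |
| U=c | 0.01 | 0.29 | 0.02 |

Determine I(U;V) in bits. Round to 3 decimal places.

Marginals: p(U) = (0.2600, 0.4200, 0.3200), p(V) = (0.3100, 0.5600, 0.1300).
I(U;V) = H(U) + H(V) − H(U,V).
H(U) = 1.5570, H(V) = 1.3749, H(U,V) = 2.7168.
I(U;V) = 1.5570 + 1.3749 − 2.7168 = 0.215 bits.

0.215 bits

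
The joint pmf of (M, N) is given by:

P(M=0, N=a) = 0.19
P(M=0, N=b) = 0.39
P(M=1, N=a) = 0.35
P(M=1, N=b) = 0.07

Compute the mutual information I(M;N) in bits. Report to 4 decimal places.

Marginals: p(M) = (0.5800, 0.4200), p(N) = (0.5400, 0.4600).
I(M;N) = H(M) + H(N) − H(M,N).
H(M) = 0.9815, H(N) = 0.9954, H(M,N) = 1.7837.
I(M;N) = 0.9815 + 0.9954 − 1.7837 = 0.1932 bits.

0.1932 bits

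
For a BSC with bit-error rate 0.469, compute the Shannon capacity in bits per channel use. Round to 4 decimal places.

Binary symmetric channel: C = 1 − h₂(ε) where h₂ is the binary entropy function.
h₂(0.469) = −0.469·log₂0.469 − 0.531·log₂0.531 = 0.9972.
C = 1 − 0.9972 = 0.0028 bits per channel use.

0.0028 bits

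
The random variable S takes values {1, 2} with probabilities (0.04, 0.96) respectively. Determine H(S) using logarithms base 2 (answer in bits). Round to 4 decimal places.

0.2423 bits

H(S) = −Σ p·log₂ p.
  −(0.04)·log₂(0.04) = 0.18575
  −(0.96)·log₂(0.96) = 0.05654
Sum: 0.18575 + 0.05654 = 0.2423 bits.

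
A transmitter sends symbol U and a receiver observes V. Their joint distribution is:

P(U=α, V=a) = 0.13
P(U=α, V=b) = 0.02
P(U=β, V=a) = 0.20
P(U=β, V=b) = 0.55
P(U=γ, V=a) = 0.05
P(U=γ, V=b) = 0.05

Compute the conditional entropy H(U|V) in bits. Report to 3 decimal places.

0.908 bits

Marginals: p(U) = (0.1500, 0.7500, 0.1000), p(V) = (0.3800, 0.6200).
H(U|V) = Σ p(V) · H(U|V=·).
  V=a: p=0.3800, H(U|V=a) = 1.4018
  V=b: p=0.6200, H(U|V=b) = 0.6061
Weighted sum = 0.908 bits.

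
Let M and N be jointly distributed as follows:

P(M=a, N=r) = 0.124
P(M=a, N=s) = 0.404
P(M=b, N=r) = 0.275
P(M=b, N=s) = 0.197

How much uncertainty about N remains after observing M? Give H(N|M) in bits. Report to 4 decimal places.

0.8779 bits

Marginals: p(M) = (0.5280, 0.4720), p(N) = (0.3990, 0.6010).
H(N|M) = Σ p(M) · H(N|M=·).
  M=a: p=0.5280, H(N|M=a) = 0.7864
  M=b: p=0.4720, H(N|M=b) = 0.9802
Weighted sum = 0.8779 bits.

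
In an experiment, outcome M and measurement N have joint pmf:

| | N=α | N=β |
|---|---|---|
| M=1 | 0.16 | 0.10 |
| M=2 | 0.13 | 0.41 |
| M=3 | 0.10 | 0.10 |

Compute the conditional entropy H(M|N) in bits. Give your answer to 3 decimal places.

Marginals: p(M) = (0.2600, 0.5400, 0.2000), p(N) = (0.3900, 0.6100).
H(M|N) = Σ p(N) · H(M|N=·).
  N=α: p=0.3900, H(M|N=α) = 1.5591
  N=β: p=0.6100, H(M|N=β) = 1.2406
Weighted sum = 1.365 bits.

1.365 bits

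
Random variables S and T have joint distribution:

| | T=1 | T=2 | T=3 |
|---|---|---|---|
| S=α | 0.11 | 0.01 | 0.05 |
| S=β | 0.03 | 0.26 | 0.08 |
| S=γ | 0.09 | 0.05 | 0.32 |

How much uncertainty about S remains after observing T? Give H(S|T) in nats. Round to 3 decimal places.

Marginals: p(S) = (0.1700, 0.3700, 0.4600), p(T) = (0.2300, 0.3200, 0.4500).
H(S|T) = Σ p(T) · H(S|T=·).
  T=1: p=0.2300, H(S|T=1) = 0.9856
  T=2: p=0.3200, H(S|T=2) = 0.5671
  T=3: p=0.4500, H(S|T=3) = 0.7936
Weighted sum = 0.765 nats.

0.765 nats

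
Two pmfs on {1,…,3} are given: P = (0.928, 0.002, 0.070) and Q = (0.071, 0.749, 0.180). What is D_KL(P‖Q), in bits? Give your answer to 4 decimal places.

3.3288 bits

D(P‖Q) = Σ p·log₂(p/q).
  0.928·log₂(0.928/0.071) = 3.44124
  0.002·log₂(0.002/0.749) = -0.01710
  0.070·log₂(0.070/0.180) = -0.09538
D(P‖Q) = 3.3288 bits.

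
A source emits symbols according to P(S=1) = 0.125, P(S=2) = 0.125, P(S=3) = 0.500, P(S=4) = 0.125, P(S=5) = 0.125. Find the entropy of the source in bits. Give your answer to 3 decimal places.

2.000 bits

H(S) = −Σ p·log₂ p.
  −(0.125)·log₂(0.125) = 0.3750
  −(0.125)·log₂(0.125) = 0.3750
  −(0.500)·log₂(0.500) = 0.5000
  −(0.125)·log₂(0.125) = 0.3750
  −(0.125)·log₂(0.125) = 0.3750
Sum: 0.3750 + 0.3750 + 0.5000 + 0.3750 + 0.3750 = 2.000 bits.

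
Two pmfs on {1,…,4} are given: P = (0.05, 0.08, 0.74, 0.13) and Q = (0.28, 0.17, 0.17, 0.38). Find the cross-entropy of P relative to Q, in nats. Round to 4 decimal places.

1.6424 nats

H(P,Q) = −Σ p·ln q.
  −0.05·ln(0.28) = 0.06365
  −0.08·ln(0.17) = 0.14176
  −0.74·ln(0.17) = 1.31125
  −0.13·ln(0.38) = 0.12579
H(P,Q) = 1.6424 nats.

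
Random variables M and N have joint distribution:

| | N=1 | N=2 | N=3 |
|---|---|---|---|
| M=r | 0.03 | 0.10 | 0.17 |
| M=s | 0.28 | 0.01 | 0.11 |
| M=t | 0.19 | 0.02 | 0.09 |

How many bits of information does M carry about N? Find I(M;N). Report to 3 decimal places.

Marginals: p(M) = (0.3000, 0.4000, 0.3000), p(N) = (0.5000, 0.1300, 0.3700).
I(M;N) = H(M) + H(N) − H(M,N).
H(M) = 1.5710, H(N) = 1.4134, H(M,N) = 2.7302.
I(M;N) = 1.5710 + 1.4134 − 2.7302 = 0.254 bits.

0.254 bits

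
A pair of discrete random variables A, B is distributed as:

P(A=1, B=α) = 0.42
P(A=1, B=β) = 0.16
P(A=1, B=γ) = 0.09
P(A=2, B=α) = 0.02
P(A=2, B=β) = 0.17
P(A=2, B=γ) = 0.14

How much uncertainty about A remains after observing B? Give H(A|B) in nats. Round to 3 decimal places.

0.464 nats

Marginals: p(A) = (0.6700, 0.3300), p(B) = (0.4400, 0.3300, 0.2300).
H(A|B) = Σ p(B) · H(A|B=·).
  B=α: p=0.4400, H(A|B=α) = 0.1849
  B=β: p=0.3300, H(A|B=β) = 0.6927
  B=γ: p=0.2300, H(A|B=γ) = 0.6693
Weighted sum = 0.464 nats.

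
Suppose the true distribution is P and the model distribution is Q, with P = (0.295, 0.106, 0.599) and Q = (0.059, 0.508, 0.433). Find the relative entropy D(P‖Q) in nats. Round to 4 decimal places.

0.5031 nats

D(P‖Q) = Σ p·ln(p/q).
  0.295·ln(0.295/0.059) = 0.47478
  0.106·ln(0.106/0.508) = -0.16611
  0.599·ln(0.599/0.433) = 0.19439
D(P‖Q) = 0.5031 nats.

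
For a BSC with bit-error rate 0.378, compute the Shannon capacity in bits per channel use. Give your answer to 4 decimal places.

0.0434 bits

Binary symmetric channel: C = 1 − h₂(ε) where h₂ is the binary entropy function.
h₂(0.378) = −0.378·log₂0.378 − 0.622·log₂0.622 = 0.9566.
C = 1 − 0.9566 = 0.0434 bits per channel use.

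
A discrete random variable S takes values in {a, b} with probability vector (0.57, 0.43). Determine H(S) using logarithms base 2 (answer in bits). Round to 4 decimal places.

0.9858 bits

H(S) = −Σ p·log₂ p.
  −(0.57)·log₂(0.57) = 0.46225
  −(0.43)·log₂(0.43) = 0.52356
Sum: 0.46225 + 0.52356 = 0.9858 bits.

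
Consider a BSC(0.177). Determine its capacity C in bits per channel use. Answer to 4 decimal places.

Binary symmetric channel: C = 1 − h₂(ε) where h₂ is the binary entropy function.
h₂(0.177) = −0.177·log₂0.177 − 0.823·log₂0.823 = 0.6735.
C = 1 − 0.6735 = 0.3265 bits per channel use.

0.3265 bits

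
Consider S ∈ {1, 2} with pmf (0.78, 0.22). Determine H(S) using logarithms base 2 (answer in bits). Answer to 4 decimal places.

0.7602 bits

H(S) = −Σ p·log₂ p.
  −(0.78)·log₂(0.78) = 0.27959
  −(0.22)·log₂(0.22) = 0.48057
Sum: 0.27959 + 0.48057 = 0.7602 bits.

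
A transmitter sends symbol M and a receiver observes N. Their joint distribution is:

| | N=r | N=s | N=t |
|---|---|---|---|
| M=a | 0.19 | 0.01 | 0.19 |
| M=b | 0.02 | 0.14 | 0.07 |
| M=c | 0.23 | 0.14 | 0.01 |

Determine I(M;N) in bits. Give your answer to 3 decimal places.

0.390 bits

Marginals: p(M) = (0.3900, 0.2300, 0.3800), p(N) = (0.4400, 0.2900, 0.2700).
I(M;N) = Σ p(x,y)·log₂[p(x,y)/(p(x)p(y))].
  (a,r): 0.19·log₂(1.1072) = 0.0279
  (a,s): 0.01·log₂(0.0884) = -0.0350
  (a,t): 0.19·log₂(1.8044) = 0.1618
  (b,r): 0.02·log₂(0.1976) = -0.0468
  (b,s): 0.14·log₂(2.0990) = 0.1498
  (b,t): 0.07·log₂(1.1272) = 0.0121
  (c,r): 0.23·log₂(1.3756) = 0.1058
  (c,s): 0.14·log₂(1.2704) = 0.0483
  (c,t): 0.01·log₂(0.0975) = -0.0336
Sum = 0.390 bits.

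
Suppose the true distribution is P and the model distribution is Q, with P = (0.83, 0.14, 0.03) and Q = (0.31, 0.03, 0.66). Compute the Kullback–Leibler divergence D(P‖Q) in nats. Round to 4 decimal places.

0.9404 nats

D(P‖Q) = Σ p·ln(p/q).
  0.83·ln(0.83/0.31) = 0.81743
  0.14·ln(0.14/0.03) = 0.21566
  0.03·ln(0.03/0.66) = -0.09273
D(P‖Q) = 0.9404 nats.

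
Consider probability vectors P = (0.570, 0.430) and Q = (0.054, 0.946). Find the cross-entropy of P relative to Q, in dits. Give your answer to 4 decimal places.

0.7329 dits

H(P,Q) = −Σ p·log₁₀ q.
  −0.570·log₁₀(0.054) = 0.72254
  −0.430·log₁₀(0.946) = 0.01037
H(P,Q) = 0.7329 dits.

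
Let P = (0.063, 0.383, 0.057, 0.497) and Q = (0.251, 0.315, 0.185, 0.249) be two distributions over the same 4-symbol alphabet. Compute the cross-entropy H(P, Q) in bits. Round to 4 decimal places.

H(P,Q) = −Σ p·log₂ q.
  −0.063·log₂(0.251) = 0.12564
  −0.383·log₂(0.315) = 0.63830
  −0.057·log₂(0.185) = 0.13876
  −0.497·log₂(0.249) = 0.99687
H(P,Q) = 1.8996 bits.

1.8996 bits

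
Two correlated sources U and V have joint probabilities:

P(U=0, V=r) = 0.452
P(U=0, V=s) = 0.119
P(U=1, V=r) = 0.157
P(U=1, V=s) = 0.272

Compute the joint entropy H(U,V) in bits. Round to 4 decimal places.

1.8135 bits

H(U,V) = −Σ p(x,y)·log₂ p(x,y) over all 4 cells.
  cell (0,r): −0.452·log₂0.452 = 0.51781
  cell (0,s): −0.119·log₂0.119 = 0.36545
  cell (1,r): −0.157·log₂0.157 = 0.41937
  cell (1,s): −0.272·log₂0.272 = 0.51090
Sum = 1.8135 bits.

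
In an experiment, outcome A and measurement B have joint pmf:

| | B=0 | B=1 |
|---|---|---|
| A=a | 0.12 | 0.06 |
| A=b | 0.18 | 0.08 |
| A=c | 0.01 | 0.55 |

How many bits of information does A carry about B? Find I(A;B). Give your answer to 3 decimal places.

Marginals: p(A) = (0.1800, 0.2600, 0.5600), p(B) = (0.3100, 0.6900).
I(A;B) = Σ p(x,y)·log₂[p(x,y)/(p(x)p(y))].
  (a,0): 0.12·log₂(2.1505) = 0.1326
  (a,1): 0.06·log₂(0.4831) = -0.0630
  (b,0): 0.18·log₂(2.2333) = 0.2086
  (b,1): 0.08·log₂(0.4459) = -0.0932
  (c,0): 0.01·log₂(0.0576) = -0.0412
  (c,1): 0.55·log₂(1.4234) = 0.2801
Sum = 0.424 bits.

0.424 bits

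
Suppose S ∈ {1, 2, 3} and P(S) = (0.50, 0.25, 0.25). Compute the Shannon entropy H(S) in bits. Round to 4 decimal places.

1.5000 bits

H(S) = −Σ p·log₂ p.
  −(0.50)·log₂(0.50) = 0.50000
  −(0.25)·log₂(0.25) = 0.50000
  −(0.25)·log₂(0.25) = 0.50000
Sum: 0.50000 + 0.50000 + 0.50000 = 1.5000 bits.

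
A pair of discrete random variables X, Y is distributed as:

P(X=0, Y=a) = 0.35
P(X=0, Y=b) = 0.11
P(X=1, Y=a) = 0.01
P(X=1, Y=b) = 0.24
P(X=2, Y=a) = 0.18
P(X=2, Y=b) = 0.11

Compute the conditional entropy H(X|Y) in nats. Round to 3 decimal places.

0.860 nats

Marginals: p(X) = (0.4600, 0.2500, 0.2900), p(Y) = (0.5400, 0.4600).
H(X|Y) = Σ p(Y) · H(X|Y=·).
  Y=a: p=0.5400, H(X|Y=a) = 0.7211
  Y=b: p=0.4600, H(X|Y=b) = 1.0237
Weighted sum = 0.860 nats.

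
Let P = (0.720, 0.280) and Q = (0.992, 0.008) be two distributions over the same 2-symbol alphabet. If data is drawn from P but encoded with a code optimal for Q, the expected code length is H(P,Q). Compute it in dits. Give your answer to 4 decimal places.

H(P,Q) = −Σ p·log₁₀ q.
  −0.720·log₁₀(0.992) = 0.00251
  −0.280·log₁₀(0.008) = 0.58713
H(P,Q) = 0.5896 dits.

0.5896 dits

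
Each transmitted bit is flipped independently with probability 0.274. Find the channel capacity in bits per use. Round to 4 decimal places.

0.1529 bits

Binary symmetric channel: C = 1 − h₂(ε) where h₂ is the binary entropy function.
h₂(0.274) = −0.274·log₂0.274 − 0.726·log₂0.726 = 0.8471.
C = 1 − 0.8471 = 0.1529 bits per channel use.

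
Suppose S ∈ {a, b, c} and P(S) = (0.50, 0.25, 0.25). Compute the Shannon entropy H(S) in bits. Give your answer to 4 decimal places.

1.5000 bits

H(S) = −Σ p·log₂ p.
  −(0.50)·log₂(0.50) = 0.50000
  −(0.25)·log₂(0.25) = 0.50000
  −(0.25)·log₂(0.25) = 0.50000
Sum: 0.50000 + 0.50000 + 0.50000 = 1.5000 bits.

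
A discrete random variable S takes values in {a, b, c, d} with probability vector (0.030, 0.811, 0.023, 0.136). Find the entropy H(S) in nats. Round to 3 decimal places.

H(S) = −Σ p·ln p.
  −(0.030)·ln(0.030) = 0.1052
  −(0.811)·ln(0.811) = 0.1699
  −(0.023)·ln(0.023) = 0.0868
  −(0.136)·ln(0.136) = 0.2713
Sum: 0.1052 + 0.1699 + 0.0868 + 0.2713 = 0.633 nats.

0.633 nats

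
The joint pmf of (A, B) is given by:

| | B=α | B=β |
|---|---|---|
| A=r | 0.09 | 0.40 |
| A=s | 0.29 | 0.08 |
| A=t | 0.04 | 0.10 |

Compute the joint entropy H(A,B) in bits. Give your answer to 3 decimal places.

2.169 bits

H(A,B) = −Σ p(x,y)·log₂ p(x,y) over all 6 cells.
  cell (r,α): −0.09·log₂0.09 = 0.3127
  cell (r,β): −0.40·log₂0.40 = 0.5288
  cell (s,α): −0.29·log₂0.29 = 0.5179
  cell (s,β): −0.08·log₂0.08 = 0.2915
  cell (t,α): −0.04·log₂0.04 = 0.1858
  cell (t,β): −0.10·log₂0.10 = 0.3322
Sum = 2.169 bits.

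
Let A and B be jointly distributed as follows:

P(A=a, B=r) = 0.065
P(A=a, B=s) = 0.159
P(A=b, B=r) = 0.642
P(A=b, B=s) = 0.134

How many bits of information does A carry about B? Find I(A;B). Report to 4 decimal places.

0.1628 bits

Marginals: p(A) = (0.2240, 0.7760), p(B) = (0.7070, 0.2930).
I(A;B) = H(A) + H(B) − H(A,B).
H(A) = 0.7674, H(B) = 0.8726, H(A,B) = 1.4772.
I(A;B) = 0.7674 + 0.8726 − 1.4772 = 0.1628 bits.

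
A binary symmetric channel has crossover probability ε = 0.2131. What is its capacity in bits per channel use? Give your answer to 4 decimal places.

Binary symmetric channel: C = 1 − h₂(ε) where h₂ is the binary entropy function.
h₂(0.2131) = −0.2131·log₂0.2131 − 0.7869·log₂0.7869 = 0.7474.
C = 1 − 0.7474 = 0.2526 bits per channel use.

0.2526 bits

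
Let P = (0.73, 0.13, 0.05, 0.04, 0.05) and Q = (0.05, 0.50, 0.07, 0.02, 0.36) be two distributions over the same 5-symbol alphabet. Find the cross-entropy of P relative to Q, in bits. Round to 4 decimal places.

H(P,Q) = −Σ p·log₂ q.
  −0.73·log₂(0.05) = 3.15501
  −0.13·log₂(0.50) = 0.13000
  −0.05·log₂(0.07) = 0.19183
  −0.04·log₂(0.02) = 0.22575
  −0.05·log₂(0.36) = 0.07370
H(P,Q) = 3.7763 bits.

3.7763 bits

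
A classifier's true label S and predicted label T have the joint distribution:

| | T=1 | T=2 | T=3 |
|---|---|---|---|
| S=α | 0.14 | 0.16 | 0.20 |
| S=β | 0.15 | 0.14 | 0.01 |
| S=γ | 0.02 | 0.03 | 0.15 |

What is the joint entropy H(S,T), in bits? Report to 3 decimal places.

H(S,T) = −Σ p(x,y)·log₂ p(x,y) over all 9 cells.
  cell (α,1): −0.14·log₂0.14 = 0.3971
  cell (α,2): −0.16·log₂0.16 = 0.4230
  cell (α,3): −0.20·log₂0.20 = 0.4644
  cell (β,1): −0.15·log₂0.15 = 0.4105
  cell (β,2): −0.14·log₂0.14 = 0.3971
  cell (β,3): −0.01·log₂0.01 = 0.0664
  cell (γ,1): −0.02·log₂0.02 = 0.1129
  cell (γ,2): −0.03·log₂0.03 = 0.1518
  cell (γ,3): −0.15·log₂0.15 = 0.4105
Sum = 2.834 bits.

2.834 bits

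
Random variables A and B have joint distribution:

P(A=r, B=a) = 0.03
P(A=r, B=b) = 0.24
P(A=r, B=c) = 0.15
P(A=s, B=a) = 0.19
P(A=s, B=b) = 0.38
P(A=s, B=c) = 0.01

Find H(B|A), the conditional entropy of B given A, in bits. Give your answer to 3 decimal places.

Chain rule: H(B|A) = H(A,B) − H(A).
Marginals: p(A) = (0.4200, 0.5800), p(B) = (0.2200, 0.6200, 0.1600).
H(A,B) = 2.1086 bits; H(A) = 0.9815 bits.
H(B|A) = 2.1086 − 0.9815 = 1.127 bits.

1.127 bits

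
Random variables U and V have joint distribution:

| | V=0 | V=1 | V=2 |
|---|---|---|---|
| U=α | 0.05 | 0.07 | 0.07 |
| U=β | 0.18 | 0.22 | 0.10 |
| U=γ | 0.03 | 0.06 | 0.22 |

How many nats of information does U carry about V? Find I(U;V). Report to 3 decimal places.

Marginals: p(U) = (0.1900, 0.5000, 0.3100), p(V) = (0.2600, 0.3500, 0.3900).
I(U;V) = H(U) + H(V) − H(U,V).
H(U) = 1.0252, H(V) = 1.0849, H(U,V) = 2.0012.
I(U;V) = 1.0252 + 1.0849 − 2.0012 = 0.109 nats.

0.109 nats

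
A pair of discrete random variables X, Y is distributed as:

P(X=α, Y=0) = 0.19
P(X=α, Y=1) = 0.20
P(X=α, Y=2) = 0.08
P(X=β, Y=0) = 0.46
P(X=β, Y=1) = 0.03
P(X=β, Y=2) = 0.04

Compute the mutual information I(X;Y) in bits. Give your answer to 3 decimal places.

Marginals: p(X) = (0.4700, 0.5300), p(Y) = (0.6500, 0.2300, 0.1200).
I(X;Y) = Σ p(x,y)·log₂[p(x,y)/(p(x)p(y))].
  (α,0): 0.19·log₂(0.6219) = -0.1302
  (α,1): 0.20·log₂(1.8501) = 0.1775
  (α,2): 0.08·log₂(1.4184) = 0.0403
  (β,0): 0.46·log₂(1.3353) = 0.1919
  (β,1): 0.03·log₂(0.2461) = -0.0607
  (β,2): 0.04·log₂(0.6289) = -0.0268
Sum = 0.192 bits.

0.192 bits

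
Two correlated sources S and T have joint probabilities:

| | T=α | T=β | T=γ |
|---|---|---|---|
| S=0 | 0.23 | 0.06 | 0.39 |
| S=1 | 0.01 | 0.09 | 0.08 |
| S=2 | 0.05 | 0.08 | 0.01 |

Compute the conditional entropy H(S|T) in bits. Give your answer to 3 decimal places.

0.992 bits

Marginals: p(S) = (0.6800, 0.1800, 0.1400), p(T) = (0.2900, 0.2300, 0.4800).
H(S|T) = Σ p(T) · H(S|T=·).
  T=α: p=0.2900, H(S|T=α) = 0.8700
  T=β: p=0.2300, H(S|T=β) = 1.5653
  T=γ: p=0.4800, H(S|T=γ) = 0.7906
Weighted sum = 0.992 bits.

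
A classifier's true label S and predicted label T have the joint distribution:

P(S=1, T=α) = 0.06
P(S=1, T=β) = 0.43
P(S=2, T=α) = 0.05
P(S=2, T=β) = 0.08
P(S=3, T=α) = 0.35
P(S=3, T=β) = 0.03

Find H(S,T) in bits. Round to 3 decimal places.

H(S,T) = −Σ p(x,y)·log₂ p(x,y) over all 6 cells.
  cell (1,α): −0.06·log₂0.06 = 0.2435
  cell (1,β): −0.43·log₂0.43 = 0.5236
  cell (2,α): −0.05·log₂0.05 = 0.2161
  cell (2,β): −0.08·log₂0.08 = 0.2915
  cell (3,α): −0.35·log₂0.35 = 0.5301
  cell (3,β): −0.03·log₂0.03 = 0.1518
Sum = 1.957 bits.

1.957 bits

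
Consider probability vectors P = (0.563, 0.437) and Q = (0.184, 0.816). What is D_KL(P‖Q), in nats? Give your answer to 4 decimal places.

D(P‖Q) = Σ p·ln(p/q).
  0.563·ln(0.563/0.184) = 0.62963
  0.437·ln(0.437/0.816) = -0.27290
D(P‖Q) = 0.3567 nats.

0.3567 nats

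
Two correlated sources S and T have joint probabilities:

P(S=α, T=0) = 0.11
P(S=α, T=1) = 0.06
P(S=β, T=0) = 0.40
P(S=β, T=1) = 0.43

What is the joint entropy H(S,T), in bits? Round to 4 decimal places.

1.6462 bits

H(S,T) = −Σ p(x,y)·log₂ p(x,y) over all 4 cells.
  cell (α,0): −0.11·log₂0.11 = 0.35029
  cell (α,1): −0.06·log₂0.06 = 0.24353
  cell (β,0): −0.40·log₂0.40 = 0.52877
  cell (β,1): −0.43·log₂0.43 = 0.52356
Sum = 1.6462 bits.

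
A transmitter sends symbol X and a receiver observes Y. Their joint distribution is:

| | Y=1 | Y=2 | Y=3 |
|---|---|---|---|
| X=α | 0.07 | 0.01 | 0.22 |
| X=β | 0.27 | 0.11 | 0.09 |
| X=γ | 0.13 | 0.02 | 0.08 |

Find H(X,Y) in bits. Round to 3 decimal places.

2.776 bits

H(X,Y) = −Σ p(x,y)·log₂ p(x,y) over all 9 cells.
  cell (α,1): −0.07·log₂0.07 = 0.2686
  cell (α,2): −0.01·log₂0.01 = 0.0664
  cell (α,3): −0.22·log₂0.22 = 0.4806
  cell (β,1): −0.27·log₂0.27 = 0.5100
  cell (β,2): −0.11·log₂0.11 = 0.3503
  cell (β,3): −0.09·log₂0.09 = 0.3127
  cell (γ,1): −0.13·log₂0.13 = 0.3826
  cell (γ,2): −0.02·log₂0.02 = 0.1129
  cell (γ,3): −0.08·log₂0.08 = 0.2915
Sum = 2.776 bits.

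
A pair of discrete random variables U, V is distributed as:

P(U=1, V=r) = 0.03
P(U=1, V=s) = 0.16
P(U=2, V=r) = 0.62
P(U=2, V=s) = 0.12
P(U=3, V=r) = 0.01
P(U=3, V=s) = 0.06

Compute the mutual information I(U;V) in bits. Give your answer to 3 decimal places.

0.291 bits

Marginals: p(U) = (0.1900, 0.7400, 0.0700), p(V) = (0.6600, 0.3400).
I(U;V) = H(U) + H(V) − H(U,V).
H(U) = 1.0452, H(V) = 0.9248, H(U,V) = 1.6794.
I(U;V) = 1.0452 + 0.9248 − 1.6794 = 0.291 bits.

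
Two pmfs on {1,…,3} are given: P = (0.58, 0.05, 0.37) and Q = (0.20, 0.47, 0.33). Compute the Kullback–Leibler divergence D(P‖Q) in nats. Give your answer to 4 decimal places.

D(P‖Q) = Σ p·ln(p/q).
  0.58·ln(0.58/0.20) = 0.61753
  0.05·ln(0.05/0.47) = -0.11204
  0.37·ln(0.37/0.33) = 0.04233
D(P‖Q) = 0.5478 nats.

0.5478 nats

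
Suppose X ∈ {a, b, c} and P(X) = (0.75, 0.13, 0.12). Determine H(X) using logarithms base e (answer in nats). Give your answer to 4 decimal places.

H(X) = −Σ p·ln p.
  −(0.75)·ln(0.75) = 0.21576
  −(0.13)·ln(0.13) = 0.26523
  −(0.12)·ln(0.12) = 0.25443
Sum: 0.21576 + 0.26523 + 0.25443 = 0.7354 nats.

0.7354 nats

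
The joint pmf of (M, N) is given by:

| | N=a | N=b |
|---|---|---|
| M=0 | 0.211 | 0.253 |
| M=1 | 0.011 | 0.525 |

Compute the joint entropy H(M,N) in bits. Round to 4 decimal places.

H(M,N) = −Σ p(x,y)·log₂ p(x,y) over all 4 cells.
  cell (0,a): −0.211·log₂0.211 = 0.47363
  cell (0,b): −0.253·log₂0.253 = 0.50165
  cell (1,a): −0.011·log₂0.011 = 0.07157
  cell (1,b): −0.525·log₂0.525 = 0.48805
Sum = 1.5349 bits.

1.5349 bits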